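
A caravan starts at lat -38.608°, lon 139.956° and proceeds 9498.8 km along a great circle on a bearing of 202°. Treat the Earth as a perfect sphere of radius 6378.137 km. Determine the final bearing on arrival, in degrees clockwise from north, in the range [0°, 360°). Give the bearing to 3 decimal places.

The arc subtends δ = 9498.8/6378.137 = 1.489275 rad at the centre.
Start latitude φ₁ = -0.673837 rad; initial bearing θ = 3.525565 rad.
Destination latitude: φ₂ = arcsin( sin φ₁ cos δ + cos φ₁ sin δ cos θ ) = arcsin(-0.772938) = -50.618°.
Δλ = atan2( sin θ sin δ cos φ₁ , cos δ − sin φ₁ sin φ₂ ) = atan2(-0.291758, -0.400874) = -2.512448 rad = -143.953°.
λ₂ = λ₁ + Δλ = -3.997°.
The forward bearing on arrival equals the back-azimuth from the destination plus 180°.
Back-azimuth from P₂ (-50.618°, -3.997°) to P₁ (-38.608°, 139.956°), with Δλ' = λ₁ − λ₂ = 143.953°: atan2( sin Δλ' cos φ₁ , cos φ₂ sin φ₁ − sin φ₂ cos φ₁ cos Δλ' ) = 152.525°.
Final bearing = (152.525° + 180°) mod 360° = 332.525°.

final bearing 332.525°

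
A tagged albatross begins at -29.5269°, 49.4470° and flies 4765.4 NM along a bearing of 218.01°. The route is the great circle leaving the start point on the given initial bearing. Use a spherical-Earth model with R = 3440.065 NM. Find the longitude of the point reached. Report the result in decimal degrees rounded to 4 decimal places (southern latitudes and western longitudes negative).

The arc subtends δ = 4765.4/3440.065 = 1.385265 rad at the centre.
With φ₁ = -29.5269° = -0.515342 rad and θ = 218.01° = 3.804992 rad:
Applying the spherical law of cosines for sides, sin φ₂ = sin φ₁ cos δ + cos φ₁ sin δ cos θ = -0.764721, so φ₂ = -49.8821°.
For the longitude increment, Δλ = atan2( sin θ sin δ cos φ₁, cos δ − sin φ₁ sin φ₂ ) = atan2(-0.526626, -0.192410) = -110.0704°.
λ₂ = λ₁ + Δλ = -60.6234°.

longitude -60.6234°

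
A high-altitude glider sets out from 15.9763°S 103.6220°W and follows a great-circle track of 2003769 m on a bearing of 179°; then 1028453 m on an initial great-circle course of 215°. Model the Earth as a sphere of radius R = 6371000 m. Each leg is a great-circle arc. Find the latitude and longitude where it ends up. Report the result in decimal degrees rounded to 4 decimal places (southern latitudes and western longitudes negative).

latitude -41.3754°, longitude -110.3058°

Apply the spherical direct solution leg by leg, carrying full precision between legs.
Leg 1: from (-15.9763°, -103.6220°), δ = 2003769/6371000 = 0.314514 rad, θ = 179° → φ = -33.9935°, λ = -103.2489°.
Leg 2: from (-33.9935°, -103.2489°), δ = 1028453/6371000 = 0.161427 rad, θ = 215° → φ = -41.3754°, λ = -110.3058°.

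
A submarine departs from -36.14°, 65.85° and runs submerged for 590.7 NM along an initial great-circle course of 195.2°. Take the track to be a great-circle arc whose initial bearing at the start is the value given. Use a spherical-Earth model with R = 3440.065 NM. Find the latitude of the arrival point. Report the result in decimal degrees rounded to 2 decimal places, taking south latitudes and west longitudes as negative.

Angular distance δ = d/R = 590.7 / 3440.065 = 0.171712 rad.
Start latitude φ₁ = -0.630762 rad; initial bearing θ = 3.406883 rad.
Destination latitude: φ₂ = arcsin( sin φ₁ cos δ + cos φ₁ sin δ cos θ ) = arcsin(-0.714250) = -45.58°.
Δλ = atan2( sin θ sin δ cos φ₁ , cos δ − sin φ₁ sin φ₂ ) = atan2(-0.036180, 0.564057) = -0.064054 rad = -3.67°.
λ₂ = λ₁ + Δλ = 62.18°.

latitude -45.58°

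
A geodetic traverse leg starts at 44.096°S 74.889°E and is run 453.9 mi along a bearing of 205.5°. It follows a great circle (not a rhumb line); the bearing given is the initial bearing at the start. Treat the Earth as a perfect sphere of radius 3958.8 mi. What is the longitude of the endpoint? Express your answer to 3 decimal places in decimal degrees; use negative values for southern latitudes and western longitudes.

longitude 70.499°

Angular distance δ = d/R = 453.9 / 3958.8 = 0.114656 rad.
With φ₁ = -44.096° = -0.769620 rad and θ = 205.5° = 3.586652 rad:
Applying the spherical law of cosines for sides, sin φ₂ = sin φ₁ cos δ + cos φ₁ sin δ cos θ = -0.765453, so φ₂ = -49.947°.
Then Δλ = atan2(-0.035372, 0.460784) = -0.076614 rad, from sin θ sin δ cos φ₁ over cos δ − sin φ₁ sin φ₂.
λ₂ = λ₁ + Δλ = 70.499°.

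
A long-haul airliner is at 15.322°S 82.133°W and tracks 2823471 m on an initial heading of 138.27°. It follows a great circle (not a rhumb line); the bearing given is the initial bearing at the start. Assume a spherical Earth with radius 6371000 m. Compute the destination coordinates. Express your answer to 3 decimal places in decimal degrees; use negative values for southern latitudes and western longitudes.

latitude -33.186°, longitude -62.192°

The arc subtends δ = 2823471/6371000 = 0.443175 rad at the centre.
Start latitude φ₁ = -0.267419 rad; initial bearing θ = 2.413267 rad.
Destination latitude: φ₂ = arcsin( sin φ₁ cos δ + cos φ₁ sin δ cos θ ) = arcsin(-0.547358) = -33.186°.
Then Δλ = atan2(0.275280, 0.758759) = 0.348035 rad, from sin θ sin δ cos φ₁ over cos δ − sin φ₁ sin φ₂.
Hence λ₂ = -82.133° + 19.941° = -62.192°.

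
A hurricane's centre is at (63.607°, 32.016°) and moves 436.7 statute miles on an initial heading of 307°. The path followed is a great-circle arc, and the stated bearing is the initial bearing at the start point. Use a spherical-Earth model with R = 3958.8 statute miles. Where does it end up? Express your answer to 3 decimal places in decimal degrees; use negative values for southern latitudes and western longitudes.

Angular distance δ = d/R = 436.7 / 3958.8 = 0.110311 rad.
Start latitude φ₁ = 1.110152 rad; initial bearing θ = 5.358161 rad.
Destination latitude: φ₂ = arcsin( sin φ₁ cos δ + cos φ₁ sin δ cos θ ) = arcsin(0.919772) = 66.893°.
Then Δλ = atan2(-0.039083, 0.170021) = -0.225945 rad, from sin θ sin δ cos φ₁ over cos δ − sin φ₁ sin φ₂.
Hence λ₂ = 32.016° + -12.946° = 19.070°.

latitude 66.893°, longitude 19.070°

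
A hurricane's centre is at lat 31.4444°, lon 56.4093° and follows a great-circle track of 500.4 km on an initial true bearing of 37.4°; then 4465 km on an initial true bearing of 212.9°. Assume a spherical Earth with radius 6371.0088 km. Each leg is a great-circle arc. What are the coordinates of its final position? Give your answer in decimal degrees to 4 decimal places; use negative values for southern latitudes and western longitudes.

Apply the spherical direct solution leg by leg, carrying full precision between legs.
Leg 1: from (31.4444°, 56.4093°), δ = 500.4/6371.0088 = 0.078543 rad, θ = 37.4° → φ = 34.9765°, λ = 59.7436°.
Leg 2: from (34.9765°, 59.7436°), δ = 4465/6371.0088 = 0.700831 rad, θ = 212.9° → φ = -0.3157°, λ = 39.2395°.

latitude -0.3157°, longitude 39.2395°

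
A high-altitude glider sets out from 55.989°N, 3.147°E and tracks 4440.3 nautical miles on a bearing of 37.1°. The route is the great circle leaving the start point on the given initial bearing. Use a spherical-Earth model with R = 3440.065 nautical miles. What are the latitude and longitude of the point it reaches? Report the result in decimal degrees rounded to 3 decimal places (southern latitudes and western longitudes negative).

Angular distance δ = d/R = 4440.3 / 3440.065 = 1.290760 rad.
Start latitude φ₁ = 0.977192 rad; initial bearing θ = 0.647517 rad.
Applying the spherical law of cosines for sides, sin φ₂ = sin φ₁ cos δ + cos φ₁ sin δ cos θ = 0.657860, so φ₂ = 41.137°.
For the longitude increment, Δλ = atan2( sin θ sin δ cos φ₁, cos δ − sin φ₁ sin φ₂ ) = atan2(0.324262, -0.268930) = 129.671°.
Hence λ₂ = 3.147° + 129.671° = 132.818°.

latitude 41.137°, longitude 132.818°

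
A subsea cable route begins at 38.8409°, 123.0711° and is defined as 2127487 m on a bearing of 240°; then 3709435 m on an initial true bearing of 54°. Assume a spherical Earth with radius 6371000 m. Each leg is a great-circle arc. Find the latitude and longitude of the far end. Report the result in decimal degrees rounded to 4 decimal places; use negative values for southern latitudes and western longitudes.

Apply the spherical direct solution leg by leg, carrying full precision between legs.
Leg 1: from (38.8409°, 123.0711°), δ = 2127487/6371000 = 0.333933 rad, θ = 240° → φ = 27.7019°, λ = 104.3721°.
Leg 2: from (27.7019°, 104.3721°), δ = 3709435/6371000 = 0.582237 rad, θ = 54° → φ = 42.4113°, λ = 141.4246°.

latitude 42.4113°, longitude 141.4246°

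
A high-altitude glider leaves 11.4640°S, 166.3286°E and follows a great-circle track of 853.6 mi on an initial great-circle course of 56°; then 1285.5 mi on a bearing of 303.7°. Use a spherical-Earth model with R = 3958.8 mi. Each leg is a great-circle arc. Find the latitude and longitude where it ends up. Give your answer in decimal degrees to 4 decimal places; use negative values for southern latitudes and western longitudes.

Apply the spherical direct solution leg by leg, carrying full precision between legs.
Leg 1: from (-11.4640°, 166.3286°), δ = 853.6/3958.8 = 0.215621 rad, θ = 56° → φ = -4.4101°, λ = 176.5762°.
Leg 2: from (-4.4101°, 176.5762°), δ = 1285.5/3958.8 = 0.324720 rad, θ = 303.7° → φ = 5.9476°, λ = 161.0984°.

latitude 5.9476°, longitude 161.0984°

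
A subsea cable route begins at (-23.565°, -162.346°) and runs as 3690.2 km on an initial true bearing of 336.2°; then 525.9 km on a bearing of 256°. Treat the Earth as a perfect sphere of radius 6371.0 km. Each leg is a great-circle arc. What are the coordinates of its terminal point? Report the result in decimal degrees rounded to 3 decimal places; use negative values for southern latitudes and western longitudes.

Apply the spherical direct solution leg by leg, carrying full precision between legs.
Leg 1: from (-23.565°, -162.346°), δ = 3690.2/6371 = 0.579218 rad, θ = 336.2° → φ = 7.151°, λ = -175.209°.
Leg 2: from (7.151°, -175.209°), δ = 525.9/6371 = 0.082546 rad, θ = 256° → φ = 5.985°, λ = -179.823°.

latitude 5.985°, longitude -179.823°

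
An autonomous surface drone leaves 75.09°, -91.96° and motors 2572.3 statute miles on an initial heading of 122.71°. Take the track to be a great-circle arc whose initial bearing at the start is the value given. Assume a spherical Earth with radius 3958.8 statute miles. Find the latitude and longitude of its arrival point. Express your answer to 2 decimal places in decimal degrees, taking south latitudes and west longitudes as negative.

The arc subtends δ = 2572.3/3958.8 = 0.649768 rad at the centre.
Start latitude φ₁ = 1.310568 rad; initial bearing θ = 2.141694 rad.
sin φ₂ = sin φ₁ cos δ + cos φ₁ sin δ cos θ = (0.966331)(0.796224) + (0.257301)(0.605001)(-0.540387) = 0.685296
φ₂ = asin(0.685296) = 0.755010 rad = 43.26°.
Then Δλ = atan2(0.130981, 0.134002) = 0.774000 rad, from sin θ sin δ cos φ₁ over cos δ − sin φ₁ sin φ₂.
λ₂ = λ₁ + Δλ = -47.61°.

latitude 43.26°, longitude -47.61°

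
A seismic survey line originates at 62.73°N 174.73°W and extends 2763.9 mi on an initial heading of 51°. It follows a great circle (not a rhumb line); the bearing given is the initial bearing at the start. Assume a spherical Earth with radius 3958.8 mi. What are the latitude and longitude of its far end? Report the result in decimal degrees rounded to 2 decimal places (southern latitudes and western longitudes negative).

Central angle δ = d/R = 0.698166 rad.
With φ₁ = 62.73° = 1.094845 rad and θ = 51° = 0.890118 rad:
Destination latitude: φ₂ = arcsin( sin φ₁ cos δ + cos φ₁ sin δ cos θ ) = arcsin(0.866236) = 60.02°.
Then Δλ = atan2(0.228891, -0.003938) = 1.588001 rad, from sin θ sin δ cos φ₁ over cos δ − sin φ₁ sin φ₂.
λ₂ = λ₁ + Δλ = -83.74°.

latitude 60.02°, longitude -83.74°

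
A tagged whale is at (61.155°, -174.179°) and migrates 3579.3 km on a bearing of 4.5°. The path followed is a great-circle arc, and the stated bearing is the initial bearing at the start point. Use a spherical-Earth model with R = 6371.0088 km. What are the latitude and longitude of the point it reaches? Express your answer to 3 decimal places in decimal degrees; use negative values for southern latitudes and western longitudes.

latitude 85.952°, longitude -30.479°

Angular distance δ = d/R = 3579.3 / 6371.0088 = 0.561811 rad.
With φ₁ = 61.155° = 1.067356 rad and θ = 4.5° = 0.078540 rad:
Destination latitude: φ₂ = arcsin( sin φ₁ cos δ + cos φ₁ sin δ cos θ ) = arcsin(0.997505) = 85.952°.
Δλ = atan2( sin θ sin δ cos φ₁ , cos δ − sin φ₁ sin φ₂ ) = atan2(0.020164, -0.027450) = 2.508034 rad = 143.700°.
λ₂ = -174.179° + 143.700° = -30.479°.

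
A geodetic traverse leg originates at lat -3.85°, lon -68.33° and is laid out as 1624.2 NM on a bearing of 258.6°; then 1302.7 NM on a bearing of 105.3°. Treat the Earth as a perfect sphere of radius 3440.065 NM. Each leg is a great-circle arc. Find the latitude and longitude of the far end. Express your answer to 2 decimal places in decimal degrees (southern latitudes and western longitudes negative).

latitude -13.61°, longitude -73.61°

Apply the spherical direct solution leg by leg, carrying full precision between legs.
Leg 1: from (-3.85°, -68.33°), δ = 1624.2/3440.065 = 0.472142 rad, θ = 258.6° → φ = -8.60°, λ = -95.13°.
Leg 2: from (-8.60°, -95.13°), δ = 1302.7/3440.065 = 0.378685 rad, θ = 105.3° → φ = -13.61°, λ = -73.61°.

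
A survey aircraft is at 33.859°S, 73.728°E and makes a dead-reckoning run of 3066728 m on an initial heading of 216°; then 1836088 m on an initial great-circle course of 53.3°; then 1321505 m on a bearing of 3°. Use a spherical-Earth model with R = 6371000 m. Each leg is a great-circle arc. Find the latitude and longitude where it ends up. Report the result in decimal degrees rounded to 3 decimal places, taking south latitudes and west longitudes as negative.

latitude -30.265°, longitude 65.045°

Apply the spherical direct solution leg by leg, carrying full precision between legs.
Leg 1: from (-33.859°, 73.728°), δ = 3066728/6371000 = 0.481357 rad, θ = 216° → φ = -53.599°, λ = 46.433°.
Leg 2: from (-53.599°, 46.433°), δ = 1836088/6371000 = 0.288195 rad, θ = 53.3° → φ = -42.135°, λ = 64.330°.
Leg 3: from (-42.135°, 64.330°), δ = 1321505/6371000 = 0.207425 rad, θ = 3° → φ = -30.265°, λ = 65.045°.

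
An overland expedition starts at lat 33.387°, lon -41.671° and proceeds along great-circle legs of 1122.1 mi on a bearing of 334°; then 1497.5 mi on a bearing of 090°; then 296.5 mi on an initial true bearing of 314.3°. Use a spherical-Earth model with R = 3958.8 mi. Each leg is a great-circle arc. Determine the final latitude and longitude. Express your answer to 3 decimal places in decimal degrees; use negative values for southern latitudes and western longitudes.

latitude 46.230°, longitude -26.078°

Apply the spherical direct solution leg by leg, carrying full precision between legs.
Leg 1: from (33.387°, -41.671°), δ = 1122.1/3958.8 = 0.283444 rad, θ = 334° → φ = 47.579°, λ = -52.142°.
Leg 2: from (47.579°, -52.142°), δ = 1497.5/3958.8 = 0.378271 rad, θ = 90° → φ = 43.316°, λ = -21.638°.
Leg 3: from (43.316°, -21.638°), δ = 296.5/3958.8 = 0.074896 rad, θ = 314.3° → φ = 46.230°, λ = -26.078°.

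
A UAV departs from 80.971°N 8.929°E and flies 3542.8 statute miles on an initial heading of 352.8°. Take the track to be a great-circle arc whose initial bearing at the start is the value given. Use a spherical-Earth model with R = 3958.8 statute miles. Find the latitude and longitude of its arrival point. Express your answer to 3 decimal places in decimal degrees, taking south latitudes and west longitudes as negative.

latitude 47.672°, longitude -162.722°

δ = 3542.8/3958.8 = 0.894918 rad (51.2750°).
With φ₁ = 80.971° = 1.413211 rad and θ = 352.8° = 6.157522 rad:
Destination latitude: φ₂ = arcsin( sin φ₁ cos δ + cos φ₁ sin δ cos θ ) = arcsin(0.739300) = 47.672°.
Then Δλ = atan2(-0.015345, -0.104556) = -2.995869 rad, from sin θ sin δ cos φ₁ over cos δ − sin φ₁ sin φ₂.
Hence λ₂ = 8.929° + -171.651° = -162.722°.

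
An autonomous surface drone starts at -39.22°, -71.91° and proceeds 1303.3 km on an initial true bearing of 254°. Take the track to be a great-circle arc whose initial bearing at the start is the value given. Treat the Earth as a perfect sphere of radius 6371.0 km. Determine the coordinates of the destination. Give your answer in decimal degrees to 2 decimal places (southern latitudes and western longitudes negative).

latitude -41.49°, longitude -87.02°

Angular distance δ = d/R = 1303.3 / 6371 = 0.204568 rad.
With φ₁ = -39.22° = -0.684518 rad and θ = 254° = 4.433136 rad:
sin φ₂ = sin φ₁ cos δ + cos φ₁ sin δ cos θ = (-0.632300)(0.979149) + (0.774724)(0.203144)(-0.275637) = -0.662496
φ₂ = asin(-0.662496) = -0.724145 rad = -41.49°.
For the longitude increment, Δλ = atan2( sin θ sin δ cos φ₁, cos δ − sin φ₁ sin φ₂ ) = atan2(-0.151284, 0.560253) = -15.11°.
λ₂ = -71.91° + -15.11° = -87.02°.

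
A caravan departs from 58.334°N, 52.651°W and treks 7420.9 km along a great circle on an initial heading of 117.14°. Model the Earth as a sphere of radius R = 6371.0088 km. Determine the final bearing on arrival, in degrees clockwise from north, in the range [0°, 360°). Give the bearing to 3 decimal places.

final bearing 151.943°

The arc subtends δ = 7420.9/6371.0088 = 1.164792 rad at the centre.
Converting: φ₁ = 1.018120 rad, θ = 2.044479 rad.
sin φ₂ = sin φ₁ cos δ + cos φ₁ sin δ cos θ = (0.851123)(0.394942) + (0.524967)(0.918706)(-0.456166) = 0.116139
φ₂ = asin(0.116139) = 0.116402 rad = 6.669°.
Then Δλ = atan2(0.429187, 0.296093) = 0.966887 rad, from sin θ sin δ cos φ₁ over cos δ − sin φ₁ sin φ₂.
λ₂ = λ₁ + Δλ = 2.748°.
The forward bearing on arrival equals the back-azimuth from the destination plus 180°.
Back-azimuth from P₂ (6.669°, 2.748°) to P₁ (58.334°, -52.651°), with Δλ' = λ₁ − λ₂ = -55.399°: atan2( sin Δλ' cos φ₁ , cos φ₂ sin φ₁ − sin φ₂ cos φ₁ cos Δλ' ) = 331.943°.
Final bearing = (331.943° + 180°) mod 360° = 151.943°.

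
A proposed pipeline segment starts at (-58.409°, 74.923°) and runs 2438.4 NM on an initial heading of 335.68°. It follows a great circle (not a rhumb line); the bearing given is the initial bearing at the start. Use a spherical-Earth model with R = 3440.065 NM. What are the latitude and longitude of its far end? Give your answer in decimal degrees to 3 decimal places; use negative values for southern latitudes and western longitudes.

The arc subtends δ = 2438.4/3440.065 = 0.708824 rad at the centre.
Converting: φ₁ = -1.019429 rad, θ = 5.858721 rad.
Applying the spherical law of cosines for sides, sin φ₂ = sin φ₁ cos δ + cos φ₁ sin δ cos θ = -0.335895, so φ₂ = -19.627°.
For the longitude increment, Δλ = atan2( sin θ sin δ cos φ₁, cos δ − sin φ₁ sin φ₂ ) = atan2(-0.140434, 0.473009) = -16.536°.
Hence λ₂ = 74.923° + -16.536° = 58.387°.

latitude -19.627°, longitude 58.387°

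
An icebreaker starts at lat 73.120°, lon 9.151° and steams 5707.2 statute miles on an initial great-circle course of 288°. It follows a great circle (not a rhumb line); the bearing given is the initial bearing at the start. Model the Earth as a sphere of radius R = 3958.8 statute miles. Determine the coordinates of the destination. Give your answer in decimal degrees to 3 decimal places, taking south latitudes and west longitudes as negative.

δ = 5707.2/3958.8 = 1.441649 rad (82.6004°).
Start latitude φ₁ = 1.276185 rad; initial bearing θ = 5.026548 rad.
sin φ₂ = sin φ₁ cos δ + cos φ₁ sin δ cos θ = (0.956915)(0.128789) + (0.290368)(0.991672)(0.309017) = 0.212221
φ₂ = asin(0.212221) = 0.213847 rad = 12.253°.
Then Δλ = atan2(-0.273857, -0.074289) = -1.835691 rad, from sin θ sin δ cos φ₁ over cos δ − sin φ₁ sin φ₂.
λ₂ = 9.151° + -105.177° = -96.026°.

latitude 12.253°, longitude -96.026°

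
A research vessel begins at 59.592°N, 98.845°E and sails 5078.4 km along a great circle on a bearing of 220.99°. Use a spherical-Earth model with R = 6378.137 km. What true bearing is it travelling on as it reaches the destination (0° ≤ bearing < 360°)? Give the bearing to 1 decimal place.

final bearing 200.6°

δ = 5078.4/6378.137 = 0.796220 rad (45.6200°).
Converting: φ₁ = 1.040077 rad, θ = 3.857003 rad.
Applying the spherical law of cosines for sides, sin φ₂ = sin φ₁ cos δ + cos φ₁ sin δ cos θ = 0.330141, so φ₂ = 19.277°.
Then Δλ = atan2(-0.237286, 0.414685) = -0.519734 rad, from sin θ sin δ cos φ₁ over cos δ − sin φ₁ sin φ₂.
Hence λ₂ = 98.845° + -29.779° = 69.066°.
The forward bearing on arrival equals the back-azimuth from the destination plus 180°.
Back-azimuth from P₂ (19.3°, 69.1°) to P₁ (59.6°, 98.8°), with Δλ' = λ₁ − λ₂ = 29.8°: atan2( sin Δλ' cos φ₁ , cos φ₂ sin φ₁ − sin φ₂ cos φ₁ cos Δλ' ) = 20.6°.
Final bearing = (20.6° + 180°) mod 360° = 200.6°.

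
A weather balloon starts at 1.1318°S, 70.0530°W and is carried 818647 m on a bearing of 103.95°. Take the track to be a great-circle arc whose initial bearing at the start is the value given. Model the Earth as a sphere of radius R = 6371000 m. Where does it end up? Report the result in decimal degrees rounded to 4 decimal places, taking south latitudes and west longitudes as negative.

latitude -2.8933°, longitude -62.8999°

Central angle δ = d/R = 0.128496 rad.
With φ₁ = -1.1318° = -0.019754 rad and θ = 103.95° = 1.814270 rad:
sin φ₂ = sin φ₁ cos δ + cos φ₁ sin δ cos θ = (-0.019752)(0.991756) + (0.999805)(0.128143)(-0.241075) = -0.050475
φ₂ = asin(-0.050475) = -0.050497 rad = -2.8933°.
Δλ = atan2( sin θ sin δ cos φ₁ , cos δ − sin φ₁ sin φ₂ ) = atan2(0.124339, 0.990759) = 0.124846 rad = 7.1531°.
λ₂ = λ₁ + Δλ = -62.8999°.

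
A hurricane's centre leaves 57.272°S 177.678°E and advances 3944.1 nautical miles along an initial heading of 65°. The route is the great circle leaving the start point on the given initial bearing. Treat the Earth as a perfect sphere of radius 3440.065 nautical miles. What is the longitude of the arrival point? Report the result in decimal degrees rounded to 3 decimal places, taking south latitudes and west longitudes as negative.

δ = 3944.1/3440.065 = 1.146519 rad (65.6907°).
Start latitude φ₁ = -0.999585 rad; initial bearing θ = 1.134464 rad.
Applying the spherical law of cosines for sides, sin φ₂ = sin φ₁ cos δ + cos φ₁ sin δ cos θ = -0.138079, so φ₂ = -7.937°.
Δλ = atan2( sin θ sin δ cos φ₁ , cos δ − sin φ₁ sin φ₂ ) = atan2(0.446552, 0.295504) = 0.986208 rad = 56.506°.
λ₂ = 177.678° + 56.506° = 234.184°, normalized to (−180°, 180°] → -125.816°.

longitude -125.816°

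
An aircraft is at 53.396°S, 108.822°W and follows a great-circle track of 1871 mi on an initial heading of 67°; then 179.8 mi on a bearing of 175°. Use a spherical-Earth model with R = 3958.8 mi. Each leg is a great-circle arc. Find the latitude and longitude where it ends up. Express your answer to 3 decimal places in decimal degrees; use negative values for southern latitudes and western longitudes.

latitude -40.089°, longitude -76.645°

Apply the spherical direct solution leg by leg, carrying full precision between legs.
Leg 1: from (-53.396°, -108.822°), δ = 1871/3958.8 = 0.472618 rad, θ = 67° → φ = -37.497°, λ = -76.941°.
Leg 2: from (-37.497°, -76.941°), δ = 179.8/3958.8 = 0.045418 rad, θ = 175° → φ = -40.089°, λ = -76.645°.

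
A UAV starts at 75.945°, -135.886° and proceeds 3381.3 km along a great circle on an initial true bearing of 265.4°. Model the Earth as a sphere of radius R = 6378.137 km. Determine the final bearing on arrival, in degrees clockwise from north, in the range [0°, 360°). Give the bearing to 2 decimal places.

final bearing 205.51°

Central angle δ = d/R = 0.530139 rad.
Start latitude φ₁ = 1.325490 rad; initial bearing θ = 4.632104 rad.
Applying the spherical law of cosines for sides, sin φ₂ = sin φ₁ cos δ + cos φ₁ sin δ cos θ = 0.827061, so φ₂ = 55.798°.
Then Δλ = atan2(-0.122404, 0.060436) = -1.112169 rad, from sin θ sin δ cos φ₁ over cos δ − sin φ₁ sin φ₂.
λ₂ = -135.886° + -63.723° = -199.609°, normalized to (−180°, 180°] → 160.391°.
The forward bearing on arrival equals the back-azimuth from the destination plus 180°.
Back-azimuth from P₂ (55.80°, 160.39°) to P₁ (75.94°, -135.89°), with Δλ' = λ₁ − λ₂ = -296.28°: atan2( sin Δλ' cos φ₁ , cos φ₂ sin φ₁ − sin φ₂ cos φ₁ cos Δλ' ) = 25.51°.
Final bearing = (25.51° + 180°) mod 360° = 205.51°.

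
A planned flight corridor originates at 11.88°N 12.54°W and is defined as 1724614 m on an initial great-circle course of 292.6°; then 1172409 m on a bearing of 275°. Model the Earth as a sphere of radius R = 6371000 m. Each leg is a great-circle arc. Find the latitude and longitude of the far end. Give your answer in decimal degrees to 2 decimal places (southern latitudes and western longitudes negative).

Apply the spherical direct solution leg by leg, carrying full precision between legs.
Leg 1: from (11.88°, -12.54°), δ = 1724614/6371000 = 0.270698 rad, θ = 292.6° → φ = 17.39°, λ = -27.53°.
Leg 2: from (17.39°, -27.53°), δ = 1172409/6371000 = 0.184023 rad, θ = 275° → φ = 18.00°, λ = -38.58°.

latitude 18.00°, longitude -38.58°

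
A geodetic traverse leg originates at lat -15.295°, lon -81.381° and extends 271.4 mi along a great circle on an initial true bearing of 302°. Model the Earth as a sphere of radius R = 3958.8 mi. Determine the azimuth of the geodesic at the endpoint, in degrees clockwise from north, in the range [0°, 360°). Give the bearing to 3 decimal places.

final bearing 302.842°

Angular distance δ = d/R = 271.4 / 3958.8 = 0.068556 rad.
With φ₁ = -15.295° = -0.266948 rad and θ = 302° = 5.270894 rad:
Destination latitude: φ₂ = arcsin( sin φ₁ cos δ + cos φ₁ sin δ cos θ ) = arcsin(-0.228154) = -13.188°.
For the longitude increment, Δλ = atan2( sin θ sin δ cos φ₁, cos δ − sin φ₁ sin φ₂ ) = atan2(-0.056036, 0.937466) = -3.421°.
λ₂ = λ₁ + Δλ = -84.802°.
The forward bearing on arrival equals the back-azimuth from the destination plus 180°.
Back-azimuth from P₂ (-13.188°, -84.802°) to P₁ (-15.295°, -81.381°), with Δλ' = λ₁ − λ₂ = 3.421°: atan2( sin Δλ' cos φ₁ , cos φ₂ sin φ₁ − sin φ₂ cos φ₁ cos Δλ' ) = 122.842°.
Final bearing = (122.842° + 180°) mod 360° = 302.842°.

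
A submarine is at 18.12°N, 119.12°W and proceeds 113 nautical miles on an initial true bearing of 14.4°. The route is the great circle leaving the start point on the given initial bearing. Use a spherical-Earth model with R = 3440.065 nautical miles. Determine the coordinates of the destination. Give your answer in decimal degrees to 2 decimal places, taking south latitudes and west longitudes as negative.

latitude 19.94°, longitude -118.62°

δ = 113/3440.065 = 0.032848 rad (1.8821°).
Converting: φ₁ = 0.316254 rad, θ = 0.251327 rad.
Destination latitude: φ₂ = arcsin( sin φ₁ cos δ + cos φ₁ sin δ cos θ ) = arcsin(0.341073) = 19.94°.
For the longitude increment, Δλ = atan2( sin θ sin δ cos φ₁, cos δ − sin φ₁ sin φ₂ ) = atan2(0.007762, 0.893384) = 0.50°.
Hence λ₂ = -119.12° + 0.50° = -118.62°.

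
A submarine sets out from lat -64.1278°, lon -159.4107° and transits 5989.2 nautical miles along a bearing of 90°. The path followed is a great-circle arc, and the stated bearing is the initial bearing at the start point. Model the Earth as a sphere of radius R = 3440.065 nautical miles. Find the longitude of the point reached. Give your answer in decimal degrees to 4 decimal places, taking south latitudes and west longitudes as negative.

longitude -65.1214°

Central angle δ = d/R = 1.741014 rad.
With φ₁ = -64.1278° = -1.119241 rad and θ = 90° = 1.570796 rad:
sin φ₂ = sin φ₁ cos δ + cos φ₁ sin δ cos θ = (-0.899770)(-0.169397) + (0.436365)(0.985548)(0.000000) = 0.152418
φ₂ = asin(0.152418) = 0.153014 rad = 8.7671°.
Then Δλ = atan2(0.430059, -0.032256) = 1.645659 rad, from sin θ sin δ cos φ₁ over cos δ − sin φ₁ sin φ₂.
λ₂ = -159.4107° + 94.2893° = -65.1214°.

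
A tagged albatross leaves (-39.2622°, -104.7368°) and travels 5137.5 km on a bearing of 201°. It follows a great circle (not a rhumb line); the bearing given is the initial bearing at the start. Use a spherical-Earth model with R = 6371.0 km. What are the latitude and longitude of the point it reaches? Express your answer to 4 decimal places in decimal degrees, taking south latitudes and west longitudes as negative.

Angular distance δ = d/R = 5137.5 / 6371 = 0.806388 rad.
Converting: φ₁ = -0.685255 rad, θ = 3.508112 rad.
Applying the spherical law of cosines for sides, sin φ₂ = sin φ₁ cos δ + cos φ₁ sin δ cos θ = -0.959750, so φ₂ = -73.6888°.
For the longitude increment, Δλ = atan2( sin θ sin δ cos φ₁, cos δ − sin φ₁ sin φ₂ ) = atan2(-0.200275, 0.084713) = -67.0726°.
λ₂ = λ₁ + Δλ = -171.8094°.

latitude -73.6888°, longitude -171.8094°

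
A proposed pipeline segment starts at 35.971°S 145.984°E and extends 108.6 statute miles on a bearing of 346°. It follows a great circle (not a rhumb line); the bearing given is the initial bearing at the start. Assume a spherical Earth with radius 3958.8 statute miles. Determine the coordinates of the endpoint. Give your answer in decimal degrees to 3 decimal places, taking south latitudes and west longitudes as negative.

δ = 108.6/3958.8 = 0.027433 rad (1.5718°).
Start latitude φ₁ = -0.627812 rad; initial bearing θ = 6.038839 rad.
sin φ₂ = sin φ₁ cos δ + cos φ₁ sin δ cos θ = (-0.587376)(0.999624) + (0.809314)(0.027429)(0.970296) = -0.565615
φ₂ = asin(-0.565615) = -0.601179 rad = -34.445°.
For the longitude increment, Δλ = atan2( sin θ sin δ cos φ₁, cos δ − sin φ₁ sin φ₂ ) = atan2(-0.005370, 0.667395) = -0.461°.
λ₂ = λ₁ + Δλ = 145.523°.

latitude -34.445°, longitude 145.523°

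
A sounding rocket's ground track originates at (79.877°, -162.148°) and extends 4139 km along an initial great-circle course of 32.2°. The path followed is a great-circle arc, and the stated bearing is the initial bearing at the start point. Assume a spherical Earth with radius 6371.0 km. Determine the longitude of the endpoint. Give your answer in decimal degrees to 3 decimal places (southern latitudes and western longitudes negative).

longitude -23.679°

δ = 4139/6371 = 0.649663 rad (37.2229°).
With φ₁ = 79.877° = 1.394117 rad and θ = 32.2° = 0.561996 rad:
sin φ₂ = sin φ₁ cos δ + cos φ₁ sin δ cos θ = (0.984433)(0.796288) + (0.175762)(0.604918)(0.846193) = 0.873860
φ₂ = asin(0.873860) = 1.063087 rad = 60.910°.
For the longitude increment, Δλ = atan2( sin θ sin δ cos φ₁, cos δ − sin φ₁ sin φ₂ ) = atan2(0.056656, -0.063969) = 138.469°.
λ₂ = -162.148° + 138.469° = -23.679°.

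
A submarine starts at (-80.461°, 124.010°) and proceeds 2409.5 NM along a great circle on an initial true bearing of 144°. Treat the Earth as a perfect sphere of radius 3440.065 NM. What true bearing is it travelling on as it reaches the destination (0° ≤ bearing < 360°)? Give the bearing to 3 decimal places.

δ = 2409.5/3440.065 = 0.700423 rad (40.1313°).
Start latitude φ₁ = -1.404309 rad; initial bearing θ = 2.513274 rad.
Applying the spherical law of cosines for sides, sin φ₂ = sin φ₁ cos δ + cos φ₁ sin δ cos θ = -0.840411, so φ₂ = -57.184°.
Δλ = atan2( sin θ sin δ cos φ₁ , cos δ − sin φ₁ sin φ₂ ) = atan2(0.062783, -0.064221) = 2.367519 rad = 135.649°.
λ₂ = 124.010° + 135.649° = 259.659°, normalized to (−180°, 180°] → -100.341°.
The forward bearing on arrival equals the back-azimuth from the destination plus 180°.
Back-azimuth from P₂ (-57.184°, -100.341°) to P₁ (-80.461°, 124.010°), with Δλ' = λ₁ − λ₂ = 224.351°: atan2( sin Δλ' cos φ₁ , cos φ₂ sin φ₁ − sin φ₂ cos φ₁ cos Δλ' ) = 190.354°.
Final bearing = (190.354° + 180°) mod 360° = 10.354°.

final bearing 10.354°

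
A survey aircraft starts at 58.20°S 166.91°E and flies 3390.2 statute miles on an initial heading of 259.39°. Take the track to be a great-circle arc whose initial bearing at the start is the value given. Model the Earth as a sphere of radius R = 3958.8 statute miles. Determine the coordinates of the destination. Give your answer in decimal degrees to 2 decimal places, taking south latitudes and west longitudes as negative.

Angular distance δ = d/R = 3390.2 / 3958.8 = 0.856371 rad.
Start latitude φ₁ = -1.015782 rad; initial bearing θ = 4.527210 rad.
Applying the spherical law of cosines for sides, sin φ₂ = sin φ₁ cos δ + cos φ₁ sin δ cos θ = -0.630135, so φ₂ = -39.06°.
Δλ = atan2( sin θ sin δ cos φ₁ , cos δ − sin φ₁ sin φ₂ ) = atan2(-0.391293, 0.119637) = -1.274076 rad = -73.00°.
Hence λ₂ = 166.91° + -73.00° = 93.91°.

latitude -39.06°, longitude 93.91°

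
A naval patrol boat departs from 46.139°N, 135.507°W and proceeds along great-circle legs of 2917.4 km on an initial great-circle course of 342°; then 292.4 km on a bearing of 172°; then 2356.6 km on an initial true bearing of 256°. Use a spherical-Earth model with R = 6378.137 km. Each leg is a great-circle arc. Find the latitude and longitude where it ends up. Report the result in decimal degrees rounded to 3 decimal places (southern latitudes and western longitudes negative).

Apply the spherical direct solution leg by leg, carrying full precision between legs.
Leg 1: from (46.139°, -135.507°), δ = 2917.4/6378.137 = 0.457406 rad, θ = 342° → φ = 69.707°, λ = -158.678°.
Leg 2: from (69.707°, -158.678°), δ = 292.4/6378.137 = 0.045844 rad, θ = 172° → φ = 67.103°, λ = -157.739°.
Leg 3: from (67.103°, -157.739°), δ = 2356.6/6378.137 = 0.369481 rad, θ = 256° → φ = 55.593°, λ = 163.936°.

latitude 55.593°, longitude 163.936°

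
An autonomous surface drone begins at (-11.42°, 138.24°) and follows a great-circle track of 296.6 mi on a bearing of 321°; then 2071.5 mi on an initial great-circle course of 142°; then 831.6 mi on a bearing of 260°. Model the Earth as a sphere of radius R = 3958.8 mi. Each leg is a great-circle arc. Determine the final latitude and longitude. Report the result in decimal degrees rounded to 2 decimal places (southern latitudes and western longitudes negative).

latitude -32.10°, longitude 142.46°

Apply the spherical direct solution leg by leg, carrying full precision between legs.
Leg 1: from (-11.42°, 138.24°), δ = 296.6/3958.8 = 0.074922 rad, θ = 321° → φ = -8.07°, λ = 135.51°.
Leg 2: from (-8.07°, 135.51°), δ = 2071.5/3958.8 = 0.523265 rad, θ = 142° → φ = -30.76°, λ = 156.49°.
Leg 3: from (-30.76°, 156.49°), δ = 831.6/3958.8 = 0.210064 rad, θ = 260° → φ = -32.10°, λ = 142.46°.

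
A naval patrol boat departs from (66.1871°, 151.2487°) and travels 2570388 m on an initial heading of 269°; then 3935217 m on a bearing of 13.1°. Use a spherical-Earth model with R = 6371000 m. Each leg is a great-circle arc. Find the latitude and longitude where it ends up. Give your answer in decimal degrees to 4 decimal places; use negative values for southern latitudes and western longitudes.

Apply the spherical direct solution leg by leg, carrying full precision between legs.
Leg 1: from (66.1871°, 151.2487°), δ = 2570388/6371000 = 0.403451 rad, θ = 269° → φ = 56.9977°, λ = 105.1380°.
Leg 2: from (56.9977°, 105.1380°), δ = 3935217/6371000 = 0.617677 rad, θ = 13.1° → φ = 82.2741°, λ = -152.3929°.

latitude 82.2741°, longitude -152.3929°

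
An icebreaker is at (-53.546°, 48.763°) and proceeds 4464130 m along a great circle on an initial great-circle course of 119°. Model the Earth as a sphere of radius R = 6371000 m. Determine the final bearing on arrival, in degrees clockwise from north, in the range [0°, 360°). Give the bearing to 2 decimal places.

Angular distance δ = d/R = 4464130 / 6371000 = 0.700695 rad.
With φ₁ = -53.546° = -0.934554 rad and θ = 119° = 2.076942 rad:
Applying the spherical law of cosines for sides, sin φ₂ = sin φ₁ cos δ + cos φ₁ sin δ cos θ = -0.800557, so φ₂ = -53.183°.
For the longitude increment, Δλ = atan2( sin θ sin δ cos φ₁, cos δ − sin φ₁ sin φ₂ ) = atan2(0.335063, 0.120479) = 70.223°.
λ₂ = λ₁ + Δλ = 118.986°.
The forward bearing on arrival equals the back-azimuth from the destination plus 180°.
Back-azimuth from P₂ (-53.18°, 118.99°) to P₁ (-53.55°, 48.76°), with Δλ' = λ₁ − λ₂ = -70.22°: atan2( sin Δλ' cos φ₁ , cos φ₂ sin φ₁ − sin φ₂ cos φ₁ cos Δλ' ) = 240.14°.
Final bearing = (240.14° + 180°) mod 360° = 60.14°.

final bearing 60.14°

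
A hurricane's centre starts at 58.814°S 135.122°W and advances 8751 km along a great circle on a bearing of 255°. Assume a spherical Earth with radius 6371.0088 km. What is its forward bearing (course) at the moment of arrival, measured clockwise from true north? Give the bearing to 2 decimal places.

Angular distance δ = d/R = 8751 / 6371.0088 = 1.373566 rad.
Start latitude φ₁ = -1.026498 rad; initial bearing θ = 4.450590 rad.
Applying the spherical law of cosines for sides, sin φ₂ = sin φ₁ cos δ + cos φ₁ sin δ cos θ = -0.299060, so φ₂ = -17.401°.
For the longitude increment, Δλ = atan2( sin θ sin δ cos φ₁, cos δ − sin φ₁ sin φ₂ ) = atan2(-0.490477, -0.059889) = -96.962°.
λ₂ = -135.122° + -96.962° = -232.084°, normalized to (−180°, 180°] → 127.916°.
The forward bearing on arrival equals the back-azimuth from the destination plus 180°.
Back-azimuth from P₂ (-17.40°, 127.92°) to P₁ (-58.81°, -135.12°), with Δλ' = λ₁ − λ₂ = -263.04°: atan2( sin Δλ' cos φ₁ , cos φ₂ sin φ₁ − sin φ₂ cos φ₁ cos Δλ' ) = 148.39°.
Final bearing = (148.39° + 180°) mod 360° = 328.39°.

final bearing 328.39°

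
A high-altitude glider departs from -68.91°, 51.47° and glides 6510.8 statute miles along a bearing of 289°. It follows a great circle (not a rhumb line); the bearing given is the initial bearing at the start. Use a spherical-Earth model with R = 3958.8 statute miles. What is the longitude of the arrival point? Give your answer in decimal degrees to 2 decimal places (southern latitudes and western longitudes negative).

longitude -22.19°

Central angle δ = d/R = 1.644640 rad.
Converting: φ₁ = -1.202706 rad, θ = 5.044002 rad.
Applying the spherical law of cosines for sides, sin φ₂ = sin φ₁ cos δ + cos φ₁ sin δ cos θ = 0.185666, so φ₂ = 10.70°.
Δλ = atan2( sin θ sin δ cos φ₁ , cos δ − sin φ₁ sin φ₂ ) = atan2(-0.339303, 0.099453) = -1.285673 rad = -73.66°.
λ₂ = 51.47° + -73.66° = -22.19°.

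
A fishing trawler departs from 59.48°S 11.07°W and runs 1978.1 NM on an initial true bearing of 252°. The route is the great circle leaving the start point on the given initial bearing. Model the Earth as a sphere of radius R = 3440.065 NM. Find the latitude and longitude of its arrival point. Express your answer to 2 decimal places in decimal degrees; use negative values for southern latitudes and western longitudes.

latitude -53.93°, longitude -72.52°

Angular distance δ = d/R = 1978.1 / 3440.065 = 0.575018 rad.
With φ₁ = -59.48° = -1.038122 rad and θ = 252° = 4.398230 rad:
Destination latitude: φ₂ = arcsin( sin φ₁ cos δ + cos φ₁ sin δ cos θ ) = arcsin(-0.808262) = -53.93°.
Δλ = atan2( sin θ sin δ cos φ₁ , cos δ − sin φ₁ sin φ₂ ) = atan2(-0.262671, 0.142903) = -1.072540 rad = -61.45°.
Hence λ₂ = -11.07° + -61.45° = -72.52°.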